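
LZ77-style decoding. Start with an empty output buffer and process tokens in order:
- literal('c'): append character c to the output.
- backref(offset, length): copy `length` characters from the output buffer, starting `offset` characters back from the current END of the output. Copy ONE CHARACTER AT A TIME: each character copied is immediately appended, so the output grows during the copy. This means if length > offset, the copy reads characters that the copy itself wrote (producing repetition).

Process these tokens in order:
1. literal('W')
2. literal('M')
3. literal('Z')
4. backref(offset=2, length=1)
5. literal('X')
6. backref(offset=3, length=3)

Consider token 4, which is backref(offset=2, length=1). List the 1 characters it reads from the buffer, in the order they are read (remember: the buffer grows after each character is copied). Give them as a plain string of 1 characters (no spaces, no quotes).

Token 1: literal('W'). Output: "W"
Token 2: literal('M'). Output: "WM"
Token 3: literal('Z'). Output: "WMZ"
Token 4: backref(off=2, len=1). Buffer before: "WMZ" (len 3)
  byte 1: read out[1]='M', append. Buffer now: "WMZM"

Answer: M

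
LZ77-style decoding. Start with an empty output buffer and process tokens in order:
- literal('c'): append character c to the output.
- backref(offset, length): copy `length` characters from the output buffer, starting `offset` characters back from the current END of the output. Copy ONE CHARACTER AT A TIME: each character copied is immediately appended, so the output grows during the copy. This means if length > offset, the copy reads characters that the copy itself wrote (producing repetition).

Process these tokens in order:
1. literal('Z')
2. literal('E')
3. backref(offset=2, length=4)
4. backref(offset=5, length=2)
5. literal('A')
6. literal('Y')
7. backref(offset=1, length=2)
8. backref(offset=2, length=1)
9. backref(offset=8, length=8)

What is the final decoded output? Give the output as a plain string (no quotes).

Answer: ZEZEZEEZAYYYYEEZAYYYY

Derivation:
Token 1: literal('Z'). Output: "Z"
Token 2: literal('E'). Output: "ZE"
Token 3: backref(off=2, len=4) (overlapping!). Copied 'ZEZE' from pos 0. Output: "ZEZEZE"
Token 4: backref(off=5, len=2). Copied 'EZ' from pos 1. Output: "ZEZEZEEZ"
Token 5: literal('A'). Output: "ZEZEZEEZA"
Token 6: literal('Y'). Output: "ZEZEZEEZAY"
Token 7: backref(off=1, len=2) (overlapping!). Copied 'YY' from pos 9. Output: "ZEZEZEEZAYYY"
Token 8: backref(off=2, len=1). Copied 'Y' from pos 10. Output: "ZEZEZEEZAYYYY"
Token 9: backref(off=8, len=8). Copied 'EEZAYYYY' from pos 5. Output: "ZEZEZEEZAYYYYEEZAYYYY"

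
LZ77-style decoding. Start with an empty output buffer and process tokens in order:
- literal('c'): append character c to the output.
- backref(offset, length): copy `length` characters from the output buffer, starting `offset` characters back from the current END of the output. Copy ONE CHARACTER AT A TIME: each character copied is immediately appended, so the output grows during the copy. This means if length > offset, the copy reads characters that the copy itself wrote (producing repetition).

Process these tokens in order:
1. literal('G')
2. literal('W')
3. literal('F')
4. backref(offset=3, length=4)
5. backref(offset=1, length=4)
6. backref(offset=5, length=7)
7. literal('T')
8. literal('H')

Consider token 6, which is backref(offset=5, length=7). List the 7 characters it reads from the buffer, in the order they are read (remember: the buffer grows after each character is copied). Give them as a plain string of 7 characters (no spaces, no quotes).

Answer: GGGGGGG

Derivation:
Token 1: literal('G'). Output: "G"
Token 2: literal('W'). Output: "GW"
Token 3: literal('F'). Output: "GWF"
Token 4: backref(off=3, len=4) (overlapping!). Copied 'GWFG' from pos 0. Output: "GWFGWFG"
Token 5: backref(off=1, len=4) (overlapping!). Copied 'GGGG' from pos 6. Output: "GWFGWFGGGGG"
Token 6: backref(off=5, len=7). Buffer before: "GWFGWFGGGGG" (len 11)
  byte 1: read out[6]='G', append. Buffer now: "GWFGWFGGGGGG"
  byte 2: read out[7]='G', append. Buffer now: "GWFGWFGGGGGGG"
  byte 3: read out[8]='G', append. Buffer now: "GWFGWFGGGGGGGG"
  byte 4: read out[9]='G', append. Buffer now: "GWFGWFGGGGGGGGG"
  byte 5: read out[10]='G', append. Buffer now: "GWFGWFGGGGGGGGGG"
  byte 6: read out[11]='G', append. Buffer now: "GWFGWFGGGGGGGGGGG"
  byte 7: read out[12]='G', append. Buffer now: "GWFGWFGGGGGGGGGGGG"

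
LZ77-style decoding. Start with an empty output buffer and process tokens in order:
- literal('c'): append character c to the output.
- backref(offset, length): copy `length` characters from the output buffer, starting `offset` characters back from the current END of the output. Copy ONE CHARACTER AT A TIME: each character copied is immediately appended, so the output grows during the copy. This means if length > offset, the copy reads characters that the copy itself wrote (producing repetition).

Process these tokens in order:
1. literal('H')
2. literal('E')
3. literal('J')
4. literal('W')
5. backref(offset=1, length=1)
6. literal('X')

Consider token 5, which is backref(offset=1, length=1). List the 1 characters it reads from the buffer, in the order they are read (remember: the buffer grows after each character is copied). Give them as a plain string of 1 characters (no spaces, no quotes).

Token 1: literal('H'). Output: "H"
Token 2: literal('E'). Output: "HE"
Token 3: literal('J'). Output: "HEJ"
Token 4: literal('W'). Output: "HEJW"
Token 5: backref(off=1, len=1). Buffer before: "HEJW" (len 4)
  byte 1: read out[3]='W', append. Buffer now: "HEJWW"

Answer: W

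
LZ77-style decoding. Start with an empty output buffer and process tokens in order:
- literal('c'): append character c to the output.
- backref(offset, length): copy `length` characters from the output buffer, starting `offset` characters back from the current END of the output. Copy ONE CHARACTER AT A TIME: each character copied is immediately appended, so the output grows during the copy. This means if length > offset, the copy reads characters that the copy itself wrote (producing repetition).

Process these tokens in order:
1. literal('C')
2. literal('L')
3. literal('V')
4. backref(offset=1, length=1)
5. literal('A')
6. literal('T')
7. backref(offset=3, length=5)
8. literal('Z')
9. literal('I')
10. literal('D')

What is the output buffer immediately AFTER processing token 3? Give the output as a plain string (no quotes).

Token 1: literal('C'). Output: "C"
Token 2: literal('L'). Output: "CL"
Token 3: literal('V'). Output: "CLV"

Answer: CLV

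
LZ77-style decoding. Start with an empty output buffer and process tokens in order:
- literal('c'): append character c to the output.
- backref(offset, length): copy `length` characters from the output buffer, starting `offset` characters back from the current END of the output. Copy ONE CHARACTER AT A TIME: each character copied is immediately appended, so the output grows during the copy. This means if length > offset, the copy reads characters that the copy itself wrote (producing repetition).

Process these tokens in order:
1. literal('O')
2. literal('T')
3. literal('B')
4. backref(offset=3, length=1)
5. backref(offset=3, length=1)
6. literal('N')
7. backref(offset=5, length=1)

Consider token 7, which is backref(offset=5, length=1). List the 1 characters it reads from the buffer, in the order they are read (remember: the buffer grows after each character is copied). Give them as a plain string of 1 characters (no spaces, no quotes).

Answer: T

Derivation:
Token 1: literal('O'). Output: "O"
Token 2: literal('T'). Output: "OT"
Token 3: literal('B'). Output: "OTB"
Token 4: backref(off=3, len=1). Copied 'O' from pos 0. Output: "OTBO"
Token 5: backref(off=3, len=1). Copied 'T' from pos 1. Output: "OTBOT"
Token 6: literal('N'). Output: "OTBOTN"
Token 7: backref(off=5, len=1). Buffer before: "OTBOTN" (len 6)
  byte 1: read out[1]='T', append. Buffer now: "OTBOTNT"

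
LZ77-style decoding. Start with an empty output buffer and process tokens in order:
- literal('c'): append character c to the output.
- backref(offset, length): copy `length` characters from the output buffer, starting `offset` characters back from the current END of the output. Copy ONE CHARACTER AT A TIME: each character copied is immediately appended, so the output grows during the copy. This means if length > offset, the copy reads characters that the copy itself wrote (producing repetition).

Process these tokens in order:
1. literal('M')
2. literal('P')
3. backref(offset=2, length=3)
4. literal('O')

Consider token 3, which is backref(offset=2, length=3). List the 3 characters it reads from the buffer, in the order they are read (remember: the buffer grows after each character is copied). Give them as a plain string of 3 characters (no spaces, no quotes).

Token 1: literal('M'). Output: "M"
Token 2: literal('P'). Output: "MP"
Token 3: backref(off=2, len=3). Buffer before: "MP" (len 2)
  byte 1: read out[0]='M', append. Buffer now: "MPM"
  byte 2: read out[1]='P', append. Buffer now: "MPMP"
  byte 3: read out[2]='M', append. Buffer now: "MPMPM"

Answer: MPM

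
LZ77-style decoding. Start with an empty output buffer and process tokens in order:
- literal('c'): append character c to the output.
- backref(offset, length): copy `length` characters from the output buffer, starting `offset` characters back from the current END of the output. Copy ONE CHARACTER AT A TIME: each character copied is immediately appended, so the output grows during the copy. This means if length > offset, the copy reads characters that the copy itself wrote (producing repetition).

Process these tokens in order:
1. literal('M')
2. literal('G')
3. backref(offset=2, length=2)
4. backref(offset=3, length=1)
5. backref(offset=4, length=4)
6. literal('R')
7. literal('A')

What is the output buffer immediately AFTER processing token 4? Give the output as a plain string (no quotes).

Answer: MGMGG

Derivation:
Token 1: literal('M'). Output: "M"
Token 2: literal('G'). Output: "MG"
Token 3: backref(off=2, len=2). Copied 'MG' from pos 0. Output: "MGMG"
Token 4: backref(off=3, len=1). Copied 'G' from pos 1. Output: "MGMGG"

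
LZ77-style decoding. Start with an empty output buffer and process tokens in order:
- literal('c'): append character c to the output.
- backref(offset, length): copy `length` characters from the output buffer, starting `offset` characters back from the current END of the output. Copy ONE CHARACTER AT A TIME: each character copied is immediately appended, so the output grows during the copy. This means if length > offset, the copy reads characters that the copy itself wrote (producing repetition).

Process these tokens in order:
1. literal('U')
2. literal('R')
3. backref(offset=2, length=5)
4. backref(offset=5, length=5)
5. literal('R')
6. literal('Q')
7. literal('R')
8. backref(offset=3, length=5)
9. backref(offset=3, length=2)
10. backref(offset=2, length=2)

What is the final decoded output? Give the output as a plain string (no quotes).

Token 1: literal('U'). Output: "U"
Token 2: literal('R'). Output: "UR"
Token 3: backref(off=2, len=5) (overlapping!). Copied 'URURU' from pos 0. Output: "URURURU"
Token 4: backref(off=5, len=5). Copied 'URURU' from pos 2. Output: "URURURUURURU"
Token 5: literal('R'). Output: "URURURUURURUR"
Token 6: literal('Q'). Output: "URURURUURURURQ"
Token 7: literal('R'). Output: "URURURUURURURQR"
Token 8: backref(off=3, len=5) (overlapping!). Copied 'RQRRQ' from pos 12. Output: "URURURUURURURQRRQRRQ"
Token 9: backref(off=3, len=2). Copied 'RR' from pos 17. Output: "URURURUURURURQRRQRRQRR"
Token 10: backref(off=2, len=2). Copied 'RR' from pos 20. Output: "URURURUURURURQRRQRRQRRRR"

Answer: URURURUURURURQRRQRRQRRRR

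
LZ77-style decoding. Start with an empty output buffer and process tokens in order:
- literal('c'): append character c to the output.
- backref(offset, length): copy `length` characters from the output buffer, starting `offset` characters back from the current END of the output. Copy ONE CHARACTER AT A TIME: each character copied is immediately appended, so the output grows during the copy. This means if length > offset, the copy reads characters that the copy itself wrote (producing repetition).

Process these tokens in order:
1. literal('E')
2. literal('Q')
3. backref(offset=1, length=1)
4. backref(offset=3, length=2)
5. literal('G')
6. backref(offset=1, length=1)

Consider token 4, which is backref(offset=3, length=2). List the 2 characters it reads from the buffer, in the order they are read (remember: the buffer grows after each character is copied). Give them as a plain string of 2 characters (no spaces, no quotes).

Answer: EQ

Derivation:
Token 1: literal('E'). Output: "E"
Token 2: literal('Q'). Output: "EQ"
Token 3: backref(off=1, len=1). Copied 'Q' from pos 1. Output: "EQQ"
Token 4: backref(off=3, len=2). Buffer before: "EQQ" (len 3)
  byte 1: read out[0]='E', append. Buffer now: "EQQE"
  byte 2: read out[1]='Q', append. Buffer now: "EQQEQ"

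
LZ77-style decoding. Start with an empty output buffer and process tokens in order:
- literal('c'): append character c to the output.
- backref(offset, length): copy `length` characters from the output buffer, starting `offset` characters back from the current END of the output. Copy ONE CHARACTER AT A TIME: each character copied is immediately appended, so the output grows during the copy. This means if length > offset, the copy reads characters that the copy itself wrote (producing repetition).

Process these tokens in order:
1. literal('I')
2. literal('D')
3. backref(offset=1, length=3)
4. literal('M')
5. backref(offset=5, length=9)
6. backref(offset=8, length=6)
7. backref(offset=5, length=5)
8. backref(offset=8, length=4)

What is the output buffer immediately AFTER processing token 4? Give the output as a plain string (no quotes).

Answer: IDDDDM

Derivation:
Token 1: literal('I'). Output: "I"
Token 2: literal('D'). Output: "ID"
Token 3: backref(off=1, len=3) (overlapping!). Copied 'DDD' from pos 1. Output: "IDDDD"
Token 4: literal('M'). Output: "IDDDDM"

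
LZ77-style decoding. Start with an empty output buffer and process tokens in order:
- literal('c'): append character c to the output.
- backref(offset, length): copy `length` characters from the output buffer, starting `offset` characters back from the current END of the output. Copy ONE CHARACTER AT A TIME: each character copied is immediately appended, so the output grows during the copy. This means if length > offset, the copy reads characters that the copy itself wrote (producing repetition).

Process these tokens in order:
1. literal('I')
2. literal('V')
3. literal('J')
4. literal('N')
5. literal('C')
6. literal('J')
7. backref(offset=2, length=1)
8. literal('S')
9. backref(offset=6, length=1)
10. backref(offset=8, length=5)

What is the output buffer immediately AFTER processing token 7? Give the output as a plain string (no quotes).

Answer: IVJNCJC

Derivation:
Token 1: literal('I'). Output: "I"
Token 2: literal('V'). Output: "IV"
Token 3: literal('J'). Output: "IVJ"
Token 4: literal('N'). Output: "IVJN"
Token 5: literal('C'). Output: "IVJNC"
Token 6: literal('J'). Output: "IVJNCJ"
Token 7: backref(off=2, len=1). Copied 'C' from pos 4. Output: "IVJNCJC"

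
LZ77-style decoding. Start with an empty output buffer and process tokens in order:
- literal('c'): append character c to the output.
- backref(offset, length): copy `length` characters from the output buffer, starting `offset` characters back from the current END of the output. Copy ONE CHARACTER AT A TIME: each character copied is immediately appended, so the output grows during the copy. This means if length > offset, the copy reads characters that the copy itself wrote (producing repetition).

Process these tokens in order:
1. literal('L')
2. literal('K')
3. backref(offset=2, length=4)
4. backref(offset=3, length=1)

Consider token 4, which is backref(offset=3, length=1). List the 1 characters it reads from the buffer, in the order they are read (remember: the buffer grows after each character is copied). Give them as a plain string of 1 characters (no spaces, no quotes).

Answer: K

Derivation:
Token 1: literal('L'). Output: "L"
Token 2: literal('K'). Output: "LK"
Token 3: backref(off=2, len=4) (overlapping!). Copied 'LKLK' from pos 0. Output: "LKLKLK"
Token 4: backref(off=3, len=1). Buffer before: "LKLKLK" (len 6)
  byte 1: read out[3]='K', append. Buffer now: "LKLKLKK"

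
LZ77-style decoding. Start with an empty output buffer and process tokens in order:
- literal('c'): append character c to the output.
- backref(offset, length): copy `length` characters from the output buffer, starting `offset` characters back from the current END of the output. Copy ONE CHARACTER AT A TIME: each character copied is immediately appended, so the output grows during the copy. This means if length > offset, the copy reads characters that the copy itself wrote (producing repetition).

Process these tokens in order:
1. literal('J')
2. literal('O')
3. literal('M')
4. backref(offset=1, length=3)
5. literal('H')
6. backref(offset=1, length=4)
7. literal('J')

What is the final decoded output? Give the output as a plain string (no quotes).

Token 1: literal('J'). Output: "J"
Token 2: literal('O'). Output: "JO"
Token 3: literal('M'). Output: "JOM"
Token 4: backref(off=1, len=3) (overlapping!). Copied 'MMM' from pos 2. Output: "JOMMMM"
Token 5: literal('H'). Output: "JOMMMMH"
Token 6: backref(off=1, len=4) (overlapping!). Copied 'HHHH' from pos 6. Output: "JOMMMMHHHHH"
Token 7: literal('J'). Output: "JOMMMMHHHHHJ"

Answer: JOMMMMHHHHHJ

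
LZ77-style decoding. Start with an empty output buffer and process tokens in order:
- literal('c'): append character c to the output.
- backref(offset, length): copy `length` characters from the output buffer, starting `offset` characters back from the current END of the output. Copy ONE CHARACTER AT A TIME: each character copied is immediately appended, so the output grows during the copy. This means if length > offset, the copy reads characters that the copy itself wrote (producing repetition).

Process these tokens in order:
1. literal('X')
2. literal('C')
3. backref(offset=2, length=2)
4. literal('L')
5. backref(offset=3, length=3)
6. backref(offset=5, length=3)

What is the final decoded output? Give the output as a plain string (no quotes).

Token 1: literal('X'). Output: "X"
Token 2: literal('C'). Output: "XC"
Token 3: backref(off=2, len=2). Copied 'XC' from pos 0. Output: "XCXC"
Token 4: literal('L'). Output: "XCXCL"
Token 5: backref(off=3, len=3). Copied 'XCL' from pos 2. Output: "XCXCLXCL"
Token 6: backref(off=5, len=3). Copied 'CLX' from pos 3. Output: "XCXCLXCLCLX"

Answer: XCXCLXCLCLX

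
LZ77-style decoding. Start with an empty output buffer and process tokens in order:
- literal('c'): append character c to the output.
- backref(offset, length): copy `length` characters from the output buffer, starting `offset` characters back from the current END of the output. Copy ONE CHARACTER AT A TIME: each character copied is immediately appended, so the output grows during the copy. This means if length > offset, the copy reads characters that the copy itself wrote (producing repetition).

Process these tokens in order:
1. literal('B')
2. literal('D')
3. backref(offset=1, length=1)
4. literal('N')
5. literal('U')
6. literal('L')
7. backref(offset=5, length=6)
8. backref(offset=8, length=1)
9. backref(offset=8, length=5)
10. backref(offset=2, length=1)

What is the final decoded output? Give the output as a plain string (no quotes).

Answer: BDDNULDDNULDULDDNUN

Derivation:
Token 1: literal('B'). Output: "B"
Token 2: literal('D'). Output: "BD"
Token 3: backref(off=1, len=1). Copied 'D' from pos 1. Output: "BDD"
Token 4: literal('N'). Output: "BDDN"
Token 5: literal('U'). Output: "BDDNU"
Token 6: literal('L'). Output: "BDDNUL"
Token 7: backref(off=5, len=6) (overlapping!). Copied 'DDNULD' from pos 1. Output: "BDDNULDDNULD"
Token 8: backref(off=8, len=1). Copied 'U' from pos 4. Output: "BDDNULDDNULDU"
Token 9: backref(off=8, len=5). Copied 'LDDNU' from pos 5. Output: "BDDNULDDNULDULDDNU"
Token 10: backref(off=2, len=1). Copied 'N' from pos 16. Output: "BDDNULDDNULDULDDNUN"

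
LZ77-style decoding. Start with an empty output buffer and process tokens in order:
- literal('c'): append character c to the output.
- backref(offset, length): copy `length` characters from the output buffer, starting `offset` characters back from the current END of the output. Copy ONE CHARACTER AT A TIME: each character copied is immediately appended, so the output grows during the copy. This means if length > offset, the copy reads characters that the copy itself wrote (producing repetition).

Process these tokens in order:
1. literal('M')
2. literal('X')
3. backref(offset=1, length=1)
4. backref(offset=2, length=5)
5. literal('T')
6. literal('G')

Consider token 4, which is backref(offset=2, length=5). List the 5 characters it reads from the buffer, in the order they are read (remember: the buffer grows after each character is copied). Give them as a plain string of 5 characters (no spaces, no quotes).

Token 1: literal('M'). Output: "M"
Token 2: literal('X'). Output: "MX"
Token 3: backref(off=1, len=1). Copied 'X' from pos 1. Output: "MXX"
Token 4: backref(off=2, len=5). Buffer before: "MXX" (len 3)
  byte 1: read out[1]='X', append. Buffer now: "MXXX"
  byte 2: read out[2]='X', append. Buffer now: "MXXXX"
  byte 3: read out[3]='X', append. Buffer now: "MXXXXX"
  byte 4: read out[4]='X', append. Buffer now: "MXXXXXX"
  byte 5: read out[5]='X', append. Buffer now: "MXXXXXXX"

Answer: XXXXX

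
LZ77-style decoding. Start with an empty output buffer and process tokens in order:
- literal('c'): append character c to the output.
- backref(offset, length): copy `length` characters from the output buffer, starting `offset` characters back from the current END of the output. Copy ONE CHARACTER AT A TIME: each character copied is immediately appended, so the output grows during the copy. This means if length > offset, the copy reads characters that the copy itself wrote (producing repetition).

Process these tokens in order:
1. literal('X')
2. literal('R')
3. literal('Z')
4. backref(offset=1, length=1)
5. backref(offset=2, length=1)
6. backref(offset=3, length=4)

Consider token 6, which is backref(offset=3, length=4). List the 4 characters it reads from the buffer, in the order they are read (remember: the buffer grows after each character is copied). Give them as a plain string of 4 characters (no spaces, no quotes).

Token 1: literal('X'). Output: "X"
Token 2: literal('R'). Output: "XR"
Token 3: literal('Z'). Output: "XRZ"
Token 4: backref(off=1, len=1). Copied 'Z' from pos 2. Output: "XRZZ"
Token 5: backref(off=2, len=1). Copied 'Z' from pos 2. Output: "XRZZZ"
Token 6: backref(off=3, len=4). Buffer before: "XRZZZ" (len 5)
  byte 1: read out[2]='Z', append. Buffer now: "XRZZZZ"
  byte 2: read out[3]='Z', append. Buffer now: "XRZZZZZ"
  byte 3: read out[4]='Z', append. Buffer now: "XRZZZZZZ"
  byte 4: read out[5]='Z', append. Buffer now: "XRZZZZZZZ"

Answer: ZZZZ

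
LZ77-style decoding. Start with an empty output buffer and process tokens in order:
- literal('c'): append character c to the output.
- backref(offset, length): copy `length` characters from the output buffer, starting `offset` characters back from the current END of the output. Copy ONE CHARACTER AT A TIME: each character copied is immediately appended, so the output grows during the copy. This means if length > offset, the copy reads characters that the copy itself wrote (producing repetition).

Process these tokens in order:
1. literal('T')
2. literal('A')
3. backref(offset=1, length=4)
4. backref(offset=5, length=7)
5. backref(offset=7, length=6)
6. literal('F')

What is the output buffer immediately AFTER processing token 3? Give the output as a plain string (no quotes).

Token 1: literal('T'). Output: "T"
Token 2: literal('A'). Output: "TA"
Token 3: backref(off=1, len=4) (overlapping!). Copied 'AAAA' from pos 1. Output: "TAAAAA"

Answer: TAAAAA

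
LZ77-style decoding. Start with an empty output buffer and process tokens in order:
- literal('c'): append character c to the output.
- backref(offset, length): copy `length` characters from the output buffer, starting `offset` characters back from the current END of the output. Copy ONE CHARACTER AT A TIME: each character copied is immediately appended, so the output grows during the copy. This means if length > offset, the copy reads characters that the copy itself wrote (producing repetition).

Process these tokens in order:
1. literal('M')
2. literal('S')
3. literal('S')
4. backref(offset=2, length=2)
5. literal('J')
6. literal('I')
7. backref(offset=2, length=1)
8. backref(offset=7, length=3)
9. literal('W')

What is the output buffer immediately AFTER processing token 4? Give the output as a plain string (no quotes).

Token 1: literal('M'). Output: "M"
Token 2: literal('S'). Output: "MS"
Token 3: literal('S'). Output: "MSS"
Token 4: backref(off=2, len=2). Copied 'SS' from pos 1. Output: "MSSSS"

Answer: MSSSS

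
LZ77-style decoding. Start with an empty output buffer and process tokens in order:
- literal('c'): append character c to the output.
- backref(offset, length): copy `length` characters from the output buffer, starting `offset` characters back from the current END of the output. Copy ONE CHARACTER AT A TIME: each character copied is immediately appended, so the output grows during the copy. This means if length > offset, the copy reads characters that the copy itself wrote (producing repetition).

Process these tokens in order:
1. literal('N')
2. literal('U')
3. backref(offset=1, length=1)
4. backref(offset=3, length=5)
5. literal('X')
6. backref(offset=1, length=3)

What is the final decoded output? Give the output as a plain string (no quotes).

Answer: NUUNUUNUXXXX

Derivation:
Token 1: literal('N'). Output: "N"
Token 2: literal('U'). Output: "NU"
Token 3: backref(off=1, len=1). Copied 'U' from pos 1. Output: "NUU"
Token 4: backref(off=3, len=5) (overlapping!). Copied 'NUUNU' from pos 0. Output: "NUUNUUNU"
Token 5: literal('X'). Output: "NUUNUUNUX"
Token 6: backref(off=1, len=3) (overlapping!). Copied 'XXX' from pos 8. Output: "NUUNUUNUXXXX"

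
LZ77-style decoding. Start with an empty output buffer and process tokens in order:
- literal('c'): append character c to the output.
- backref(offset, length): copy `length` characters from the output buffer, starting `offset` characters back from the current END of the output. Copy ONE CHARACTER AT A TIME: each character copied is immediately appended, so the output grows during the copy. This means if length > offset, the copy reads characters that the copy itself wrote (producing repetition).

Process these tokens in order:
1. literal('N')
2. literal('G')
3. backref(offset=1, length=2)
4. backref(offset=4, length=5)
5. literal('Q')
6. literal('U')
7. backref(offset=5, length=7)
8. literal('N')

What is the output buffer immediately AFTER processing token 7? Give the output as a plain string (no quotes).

Token 1: literal('N'). Output: "N"
Token 2: literal('G'). Output: "NG"
Token 3: backref(off=1, len=2) (overlapping!). Copied 'GG' from pos 1. Output: "NGGG"
Token 4: backref(off=4, len=5) (overlapping!). Copied 'NGGGN' from pos 0. Output: "NGGGNGGGN"
Token 5: literal('Q'). Output: "NGGGNGGGNQ"
Token 6: literal('U'). Output: "NGGGNGGGNQU"
Token 7: backref(off=5, len=7) (overlapping!). Copied 'GGNQUGG' from pos 6. Output: "NGGGNGGGNQUGGNQUGG"

Answer: NGGGNGGGNQUGGNQUGG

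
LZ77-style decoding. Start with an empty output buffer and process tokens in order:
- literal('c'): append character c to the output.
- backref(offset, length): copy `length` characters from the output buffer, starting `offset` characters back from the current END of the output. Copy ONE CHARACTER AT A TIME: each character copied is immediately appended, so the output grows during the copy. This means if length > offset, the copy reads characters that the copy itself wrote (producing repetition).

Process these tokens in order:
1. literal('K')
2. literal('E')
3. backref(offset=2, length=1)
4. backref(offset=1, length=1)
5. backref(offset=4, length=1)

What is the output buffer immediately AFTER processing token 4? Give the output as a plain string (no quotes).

Token 1: literal('K'). Output: "K"
Token 2: literal('E'). Output: "KE"
Token 3: backref(off=2, len=1). Copied 'K' from pos 0. Output: "KEK"
Token 4: backref(off=1, len=1). Copied 'K' from pos 2. Output: "KEKK"

Answer: KEKK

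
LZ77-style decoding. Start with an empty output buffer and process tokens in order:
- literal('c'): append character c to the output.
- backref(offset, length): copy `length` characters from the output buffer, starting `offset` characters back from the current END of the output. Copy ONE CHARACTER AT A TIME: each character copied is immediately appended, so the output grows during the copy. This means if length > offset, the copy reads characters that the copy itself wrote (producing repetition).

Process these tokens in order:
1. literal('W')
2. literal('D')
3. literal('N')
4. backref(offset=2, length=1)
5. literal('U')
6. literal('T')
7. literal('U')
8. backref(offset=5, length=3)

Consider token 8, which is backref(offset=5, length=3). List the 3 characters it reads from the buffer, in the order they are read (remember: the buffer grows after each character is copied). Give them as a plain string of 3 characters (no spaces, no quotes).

Token 1: literal('W'). Output: "W"
Token 2: literal('D'). Output: "WD"
Token 3: literal('N'). Output: "WDN"
Token 4: backref(off=2, len=1). Copied 'D' from pos 1. Output: "WDND"
Token 5: literal('U'). Output: "WDNDU"
Token 6: literal('T'). Output: "WDNDUT"
Token 7: literal('U'). Output: "WDNDUTU"
Token 8: backref(off=5, len=3). Buffer before: "WDNDUTU" (len 7)
  byte 1: read out[2]='N', append. Buffer now: "WDNDUTUN"
  byte 2: read out[3]='D', append. Buffer now: "WDNDUTUND"
  byte 3: read out[4]='U', append. Buffer now: "WDNDUTUNDU"

Answer: NDU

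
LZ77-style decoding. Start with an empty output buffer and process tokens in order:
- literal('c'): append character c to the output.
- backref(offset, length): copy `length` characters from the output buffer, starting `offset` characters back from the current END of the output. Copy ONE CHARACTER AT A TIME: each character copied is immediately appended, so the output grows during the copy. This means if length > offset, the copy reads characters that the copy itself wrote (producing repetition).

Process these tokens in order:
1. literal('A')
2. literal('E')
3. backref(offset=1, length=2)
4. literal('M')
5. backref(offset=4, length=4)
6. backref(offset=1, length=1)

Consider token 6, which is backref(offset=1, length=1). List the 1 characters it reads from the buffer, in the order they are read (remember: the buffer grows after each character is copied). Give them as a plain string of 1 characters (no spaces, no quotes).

Answer: M

Derivation:
Token 1: literal('A'). Output: "A"
Token 2: literal('E'). Output: "AE"
Token 3: backref(off=1, len=2) (overlapping!). Copied 'EE' from pos 1. Output: "AEEE"
Token 4: literal('M'). Output: "AEEEM"
Token 5: backref(off=4, len=4). Copied 'EEEM' from pos 1. Output: "AEEEMEEEM"
Token 6: backref(off=1, len=1). Buffer before: "AEEEMEEEM" (len 9)
  byte 1: read out[8]='M', append. Buffer now: "AEEEMEEEMM"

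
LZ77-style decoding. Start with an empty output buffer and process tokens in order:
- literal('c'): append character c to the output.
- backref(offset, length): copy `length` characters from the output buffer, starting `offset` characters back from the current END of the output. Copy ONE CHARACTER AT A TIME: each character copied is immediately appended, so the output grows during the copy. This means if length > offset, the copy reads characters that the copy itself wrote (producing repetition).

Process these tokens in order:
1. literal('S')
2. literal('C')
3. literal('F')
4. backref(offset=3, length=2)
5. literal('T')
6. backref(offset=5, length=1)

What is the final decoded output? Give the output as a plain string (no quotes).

Answer: SCFSCTC

Derivation:
Token 1: literal('S'). Output: "S"
Token 2: literal('C'). Output: "SC"
Token 3: literal('F'). Output: "SCF"
Token 4: backref(off=3, len=2). Copied 'SC' from pos 0. Output: "SCFSC"
Token 5: literal('T'). Output: "SCFSCT"
Token 6: backref(off=5, len=1). Copied 'C' from pos 1. Output: "SCFSCTC"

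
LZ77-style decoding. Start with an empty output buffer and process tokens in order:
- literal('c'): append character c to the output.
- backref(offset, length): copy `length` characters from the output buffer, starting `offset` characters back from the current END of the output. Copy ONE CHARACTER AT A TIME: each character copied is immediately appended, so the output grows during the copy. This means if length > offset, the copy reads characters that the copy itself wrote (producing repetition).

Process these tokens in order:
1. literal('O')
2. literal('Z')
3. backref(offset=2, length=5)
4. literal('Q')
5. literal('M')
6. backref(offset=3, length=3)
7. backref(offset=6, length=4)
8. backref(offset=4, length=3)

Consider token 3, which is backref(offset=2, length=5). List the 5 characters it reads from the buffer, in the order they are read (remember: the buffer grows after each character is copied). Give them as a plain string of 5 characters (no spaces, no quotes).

Answer: OZOZO

Derivation:
Token 1: literal('O'). Output: "O"
Token 2: literal('Z'). Output: "OZ"
Token 3: backref(off=2, len=5). Buffer before: "OZ" (len 2)
  byte 1: read out[0]='O', append. Buffer now: "OZO"
  byte 2: read out[1]='Z', append. Buffer now: "OZOZ"
  byte 3: read out[2]='O', append. Buffer now: "OZOZO"
  byte 4: read out[3]='Z', append. Buffer now: "OZOZOZ"
  byte 5: read out[4]='O', append. Buffer now: "OZOZOZO"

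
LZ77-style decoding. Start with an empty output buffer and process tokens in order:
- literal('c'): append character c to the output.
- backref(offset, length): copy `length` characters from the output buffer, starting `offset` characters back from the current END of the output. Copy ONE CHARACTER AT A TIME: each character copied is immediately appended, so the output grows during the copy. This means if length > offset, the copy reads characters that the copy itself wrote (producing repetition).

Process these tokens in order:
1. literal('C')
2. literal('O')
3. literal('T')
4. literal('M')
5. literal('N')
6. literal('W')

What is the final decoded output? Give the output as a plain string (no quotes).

Answer: COTMNW

Derivation:
Token 1: literal('C'). Output: "C"
Token 2: literal('O'). Output: "CO"
Token 3: literal('T'). Output: "COT"
Token 4: literal('M'). Output: "COTM"
Token 5: literal('N'). Output: "COTMN"
Token 6: literal('W'). Output: "COTMNW"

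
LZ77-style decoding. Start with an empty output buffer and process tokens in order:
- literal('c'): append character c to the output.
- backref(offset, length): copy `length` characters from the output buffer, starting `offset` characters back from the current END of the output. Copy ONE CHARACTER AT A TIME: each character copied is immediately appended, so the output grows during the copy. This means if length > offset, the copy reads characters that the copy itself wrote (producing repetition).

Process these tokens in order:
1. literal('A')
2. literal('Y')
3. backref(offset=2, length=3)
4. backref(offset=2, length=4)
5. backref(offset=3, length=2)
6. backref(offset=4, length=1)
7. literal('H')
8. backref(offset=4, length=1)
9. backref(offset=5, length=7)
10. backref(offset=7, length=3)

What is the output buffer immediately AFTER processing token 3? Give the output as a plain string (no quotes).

Token 1: literal('A'). Output: "A"
Token 2: literal('Y'). Output: "AY"
Token 3: backref(off=2, len=3) (overlapping!). Copied 'AYA' from pos 0. Output: "AYAYA"

Answer: AYAYA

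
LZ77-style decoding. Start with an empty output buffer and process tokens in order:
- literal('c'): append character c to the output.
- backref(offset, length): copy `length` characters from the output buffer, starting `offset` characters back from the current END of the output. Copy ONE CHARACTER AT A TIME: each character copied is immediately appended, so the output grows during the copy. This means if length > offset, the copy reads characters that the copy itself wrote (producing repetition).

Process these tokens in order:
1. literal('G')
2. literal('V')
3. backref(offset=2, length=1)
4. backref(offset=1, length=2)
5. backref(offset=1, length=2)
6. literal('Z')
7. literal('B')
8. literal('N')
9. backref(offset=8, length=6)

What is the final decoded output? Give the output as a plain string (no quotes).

Answer: GVGGGGGZBNGGGGGZ

Derivation:
Token 1: literal('G'). Output: "G"
Token 2: literal('V'). Output: "GV"
Token 3: backref(off=2, len=1). Copied 'G' from pos 0. Output: "GVG"
Token 4: backref(off=1, len=2) (overlapping!). Copied 'GG' from pos 2. Output: "GVGGG"
Token 5: backref(off=1, len=2) (overlapping!). Copied 'GG' from pos 4. Output: "GVGGGGG"
Token 6: literal('Z'). Output: "GVGGGGGZ"
Token 7: literal('B'). Output: "GVGGGGGZB"
Token 8: literal('N'). Output: "GVGGGGGZBN"
Token 9: backref(off=8, len=6). Copied 'GGGGGZ' from pos 2. Output: "GVGGGGGZBNGGGGGZ"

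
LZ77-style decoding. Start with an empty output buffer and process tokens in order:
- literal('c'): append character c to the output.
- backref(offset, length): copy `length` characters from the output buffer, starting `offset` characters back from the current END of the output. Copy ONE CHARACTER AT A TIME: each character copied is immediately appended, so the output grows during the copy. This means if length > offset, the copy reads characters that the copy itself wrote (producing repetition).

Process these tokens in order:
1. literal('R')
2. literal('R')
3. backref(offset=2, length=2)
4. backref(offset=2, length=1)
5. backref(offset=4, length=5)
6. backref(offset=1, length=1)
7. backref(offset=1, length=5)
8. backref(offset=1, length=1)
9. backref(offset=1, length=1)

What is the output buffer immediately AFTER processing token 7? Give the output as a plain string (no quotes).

Answer: RRRRRRRRRRRRRRRR

Derivation:
Token 1: literal('R'). Output: "R"
Token 2: literal('R'). Output: "RR"
Token 3: backref(off=2, len=2). Copied 'RR' from pos 0. Output: "RRRR"
Token 4: backref(off=2, len=1). Copied 'R' from pos 2. Output: "RRRRR"
Token 5: backref(off=4, len=5) (overlapping!). Copied 'RRRRR' from pos 1. Output: "RRRRRRRRRR"
Token 6: backref(off=1, len=1). Copied 'R' from pos 9. Output: "RRRRRRRRRRR"
Token 7: backref(off=1, len=5) (overlapping!). Copied 'RRRRR' from pos 10. Output: "RRRRRRRRRRRRRRRR"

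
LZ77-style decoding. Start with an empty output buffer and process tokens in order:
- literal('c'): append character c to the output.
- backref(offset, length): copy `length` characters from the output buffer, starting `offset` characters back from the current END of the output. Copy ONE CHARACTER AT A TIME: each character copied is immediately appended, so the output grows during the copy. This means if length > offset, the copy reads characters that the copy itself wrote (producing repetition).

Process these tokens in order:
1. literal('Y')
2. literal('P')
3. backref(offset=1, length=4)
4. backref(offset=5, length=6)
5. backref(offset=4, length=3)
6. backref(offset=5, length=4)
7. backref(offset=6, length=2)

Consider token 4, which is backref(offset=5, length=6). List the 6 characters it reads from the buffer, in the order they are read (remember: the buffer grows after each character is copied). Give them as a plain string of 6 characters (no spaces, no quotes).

Answer: PPPPPP

Derivation:
Token 1: literal('Y'). Output: "Y"
Token 2: literal('P'). Output: "YP"
Token 3: backref(off=1, len=4) (overlapping!). Copied 'PPPP' from pos 1. Output: "YPPPPP"
Token 4: backref(off=5, len=6). Buffer before: "YPPPPP" (len 6)
  byte 1: read out[1]='P', append. Buffer now: "YPPPPPP"
  byte 2: read out[2]='P', append. Buffer now: "YPPPPPPP"
  byte 3: read out[3]='P', append. Buffer now: "YPPPPPPPP"
  byte 4: read out[4]='P', append. Buffer now: "YPPPPPPPPP"
  byte 5: read out[5]='P', append. Buffer now: "YPPPPPPPPPP"
  byte 6: read out[6]='P', append. Buffer now: "YPPPPPPPPPPP"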